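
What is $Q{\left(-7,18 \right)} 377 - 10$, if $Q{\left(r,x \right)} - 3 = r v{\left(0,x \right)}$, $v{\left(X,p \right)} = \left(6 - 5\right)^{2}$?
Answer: $-1518$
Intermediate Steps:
$v{\left(X,p \right)} = 1$ ($v{\left(X,p \right)} = 1^{2} = 1$)
$Q{\left(r,x \right)} = 3 + r$ ($Q{\left(r,x \right)} = 3 + r 1 = 3 + r$)
$Q{\left(-7,18 \right)} 377 - 10 = \left(3 - 7\right) 377 - 10 = \left(-4\right) 377 - 10 = -1508 - 10 = -1518$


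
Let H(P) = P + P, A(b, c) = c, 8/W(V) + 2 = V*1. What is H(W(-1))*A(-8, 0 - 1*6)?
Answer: 32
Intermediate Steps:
W(V) = 8/(-2 + V) (W(V) = 8/(-2 + V*1) = 8/(-2 + V))
H(P) = 2*P
H(W(-1))*A(-8, 0 - 1*6) = (2*(8/(-2 - 1)))*(0 - 1*6) = (2*(8/(-3)))*(0 - 6) = (2*(8*(-1/3)))*(-6) = (2*(-8/3))*(-6) = -16/3*(-6) = 32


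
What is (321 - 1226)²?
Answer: 819025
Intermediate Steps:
(321 - 1226)² = (-905)² = 819025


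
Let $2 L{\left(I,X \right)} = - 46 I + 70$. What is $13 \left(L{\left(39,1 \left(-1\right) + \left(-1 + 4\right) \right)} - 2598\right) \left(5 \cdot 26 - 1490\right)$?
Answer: $61172800$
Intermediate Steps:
$L{\left(I,X \right)} = 35 - 23 I$ ($L{\left(I,X \right)} = \frac{- 46 I + 70}{2} = \frac{70 - 46 I}{2} = 35 - 23 I$)
$13 \left(L{\left(39,1 \left(-1\right) + \left(-1 + 4\right) \right)} - 2598\right) \left(5 \cdot 26 - 1490\right) = 13 \left(\left(35 - 897\right) - 2598\right) \left(5 \cdot 26 - 1490\right) = 13 \left(\left(35 - 897\right) - 2598\right) \left(130 - 1490\right) = 13 \left(-862 - 2598\right) \left(-1360\right) = 13 \left(\left(-3460\right) \left(-1360\right)\right) = 13 \cdot 4705600 = 61172800$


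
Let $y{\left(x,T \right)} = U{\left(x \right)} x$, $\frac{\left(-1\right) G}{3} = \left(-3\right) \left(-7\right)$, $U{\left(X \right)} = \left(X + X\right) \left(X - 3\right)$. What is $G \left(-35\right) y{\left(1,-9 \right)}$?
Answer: $-8820$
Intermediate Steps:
$U{\left(X \right)} = 2 X \left(-3 + X\right)$
$G = -63$ ($G = - 3 \left(\left(-3\right) \left(-7\right)\right) = \left(-3\right) 21 = -63$)
$y{\left(x,T \right)} = 2 x^{2} \left(-3 + x\right)$ ($y{\left(x,T \right)} = 2 x \left(-3 + x\right) x = 2 x^{2} \left(-3 + x\right)$)
$G \left(-35\right) y{\left(1,-9 \right)} = \left(-63\right) \left(-35\right) 2 \cdot 1^{2} \left(-3 + 1\right) = 2205 \cdot 2 \cdot 1 \left(-2\right) = 2205 \left(-4\right) = -8820$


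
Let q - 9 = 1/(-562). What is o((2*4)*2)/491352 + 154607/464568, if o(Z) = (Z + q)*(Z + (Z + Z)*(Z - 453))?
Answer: -1009833686921/2672619286584 ≈ -0.37784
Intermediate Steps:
q = 5057/562 (q = 9 + 1/(-562) = 9 - 1/562 = 5057/562 ≈ 8.9982)
o(Z) = (5057/562 + Z)*(Z + 2*Z*(-453 + Z)) (o(Z) = (Z + 5057/562)*(Z + (Z + Z)*(Z - 453)) = (5057/562 + Z)*(Z + (2*Z)*(-453 + Z)) = (5057/562 + Z)*(Z + 2*Z*(-453 + Z)))
o((2*4)*2)/491352 + 154607/464568 = (((2*4)*2)*(-4576585 - 498496*2*4*2 + 1124*((2*4)*2)²)/562)/491352 + 154607/464568 = ((8*2)*(-4576585 - 3987968*2 + 1124*(8*2)²)/562)*(1/491352) + 154607*(1/464568) = ((1/562)*16*(-4576585 - 498496*16 + 1124*16²))*(1/491352) + 154607/464568 = ((1/562)*16*(-4576585 - 7975936 + 1124*256))*(1/491352) + 154607/464568 = ((1/562)*16*(-4576585 - 7975936 + 287744))*(1/491352) + 154607/464568 = ((1/562)*16*(-12264777))*(1/491352) + 154607/464568 = -98118216/281*1/491352 + 154607/464568 = -4088259/5752913 + 154607/464568 = -1009833686921/2672619286584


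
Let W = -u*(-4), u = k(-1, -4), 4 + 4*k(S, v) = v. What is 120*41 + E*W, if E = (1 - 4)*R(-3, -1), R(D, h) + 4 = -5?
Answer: 4704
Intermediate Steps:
k(S, v) = -1 + v/4
R(D, h) = -9 (R(D, h) = -4 - 5 = -9)
u = -2 (u = -1 + (1/4)*(-4) = -1 - 1 = -2)
E = 27 (E = (1 - 4)*(-9) = -3*(-9) = 27)
W = -8 (W = -1*(-2)*(-4) = 2*(-4) = -8)
120*41 + E*W = 120*41 + 27*(-8) = 4920 - 216 = 4704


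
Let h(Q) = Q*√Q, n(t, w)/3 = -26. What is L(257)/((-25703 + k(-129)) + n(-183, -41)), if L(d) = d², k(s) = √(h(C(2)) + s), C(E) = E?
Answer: -66049/(25781 - I*√(129 - 2*√2)) ≈ -2.5619 - 0.0011162*I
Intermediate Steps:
n(t, w) = -78 (n(t, w) = 3*(-26) = -78)
h(Q) = Q^(3/2)
k(s) = √(s + 2*√2) (k(s) = √(2^(3/2) + s) = √(2*√2 + s) = √(s + 2*√2))
L(257)/((-25703 + k(-129)) + n(-183, -41)) = 257²/((-25703 + √(-129 + 2*√2)) - 78) = 66049/(-25781 + √(-129 + 2*√2))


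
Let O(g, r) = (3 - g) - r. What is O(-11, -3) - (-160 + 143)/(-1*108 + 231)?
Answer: 2108/123 ≈ 17.138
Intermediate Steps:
O(g, r) = 3 - g - r
O(-11, -3) - (-160 + 143)/(-1*108 + 231) = (3 - 1*(-11) - 1*(-3)) - (-160 + 143)/(-1*108 + 231) = (3 + 11 + 3) - (-17)/(-108 + 231) = 17 - (-17)/123 = 17 - 1*(-17/123) = 17 + 17/123 = 2108/123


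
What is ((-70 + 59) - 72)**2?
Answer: 6889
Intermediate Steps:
((-70 + 59) - 72)**2 = (-11 - 72)**2 = (-83)**2 = 6889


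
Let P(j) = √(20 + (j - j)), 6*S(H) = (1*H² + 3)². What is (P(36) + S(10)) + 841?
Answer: 15655/6 + 2*√5 ≈ 2613.6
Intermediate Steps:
S(H) = (3 + H²)²/6 (S(H) = (1*H² + 3)²/6 = (H² + 3)²/6 = (3 + H²)²/6)
P(j) = 2*√5 (P(j) = √(20 + 0) = √20 = 2*√5)
(P(36) + S(10)) + 841 = (2*√5 + (3 + 10²)²/6) + 841 = (2*√5 + (3 + 100)²/6) + 841 = (2*√5 + (⅙)*103²) + 841 = (2*√5 + (⅙)*10609) + 841 = (2*√5 + 10609/6) + 841 = (10609/6 + 2*√5) + 841 = 15655/6 + 2*√5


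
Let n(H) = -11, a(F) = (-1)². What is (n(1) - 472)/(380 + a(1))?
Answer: -161/127 ≈ -1.2677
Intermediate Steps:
a(F) = 1
(n(1) - 472)/(380 + a(1)) = (-11 - 472)/(380 + 1) = -483/381 = -483*1/381 = -161/127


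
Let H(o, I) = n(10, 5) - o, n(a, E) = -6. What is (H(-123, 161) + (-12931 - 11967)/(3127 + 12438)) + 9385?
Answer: 147873732/15565 ≈ 9500.4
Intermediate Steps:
H(o, I) = -6 - o
(H(-123, 161) + (-12931 - 11967)/(3127 + 12438)) + 9385 = ((-6 - 1*(-123)) + (-12931 - 11967)/(3127 + 12438)) + 9385 = ((-6 + 123) - 24898/15565) + 9385 = (117 - 24898*1/15565) + 9385 = (117 - 24898/15565) + 9385 = 1796207/15565 + 9385 = 147873732/15565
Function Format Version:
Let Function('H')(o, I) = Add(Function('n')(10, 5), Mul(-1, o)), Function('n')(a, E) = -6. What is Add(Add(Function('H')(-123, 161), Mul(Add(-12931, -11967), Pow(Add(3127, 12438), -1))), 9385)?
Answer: Rational(147873732, 15565) ≈ 9500.4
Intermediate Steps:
Function('H')(o, I) = Add(-6, Mul(-1, o))
Add(Add(Function('H')(-123, 161), Mul(Add(-12931, -11967), Pow(Add(3127, 12438), -1))), 9385) = Add(Add(Add(-6, Mul(-1, -123)), Mul(Add(-12931, -11967), Pow(Add(3127, 12438), -1))), 9385) = Add(Add(Add(-6, 123), Mul(-24898, Pow(15565, -1))), 9385) = Add(Add(117, Mul(-24898, Rational(1, 15565))), 9385) = Add(Add(117, Rational(-24898, 15565)), 9385) = Add(Rational(1796207, 15565), 9385) = Rational(147873732, 15565)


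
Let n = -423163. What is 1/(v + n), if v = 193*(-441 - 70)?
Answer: -1/521786 ≈ -1.9165e-6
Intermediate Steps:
v = -98623 (v = 193*(-511) = -98623)
1/(v + n) = 1/(-98623 - 423163) = 1/(-521786) = -1/521786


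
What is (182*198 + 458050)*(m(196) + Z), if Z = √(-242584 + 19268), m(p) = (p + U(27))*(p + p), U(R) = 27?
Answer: 43191021776 + 988172*I*√55829 ≈ 4.3191e+10 + 2.3349e+8*I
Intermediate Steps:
m(p) = 2*p*(27 + p) (m(p) = (p + 27)*(p + p) = (27 + p)*(2*p) = 2*p*(27 + p))
Z = 2*I*√55829 (Z = √(-223316) = 2*I*√55829 ≈ 472.56*I)
(182*198 + 458050)*(m(196) + Z) = (182*198 + 458050)*(2*196*(27 + 196) + 2*I*√55829) = (36036 + 458050)*(2*196*223 + 2*I*√55829) = 494086*(87416 + 2*I*√55829) = 43191021776 + 988172*I*√55829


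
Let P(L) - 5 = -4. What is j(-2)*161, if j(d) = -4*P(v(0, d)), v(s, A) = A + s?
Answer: -644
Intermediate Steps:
P(L) = 1 (P(L) = 5 - 4 = 1)
j(d) = -4 (j(d) = -4*1 = -4)
j(-2)*161 = -4*161 = -644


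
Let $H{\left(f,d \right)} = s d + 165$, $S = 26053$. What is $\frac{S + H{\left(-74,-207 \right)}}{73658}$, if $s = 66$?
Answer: $\frac{6278}{36829} \approx 0.17046$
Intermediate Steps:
$H{\left(f,d \right)} = 165 + 66 d$ ($H{\left(f,d \right)} = 66 d + 165 = 165 + 66 d$)
$\frac{S + H{\left(-74,-207 \right)}}{73658} = \frac{26053 + \left(165 + 66 \left(-207\right)\right)}{73658} = \left(26053 + \left(165 - 13662\right)\right) \frac{1}{73658} = \left(26053 - 13497\right) \frac{1}{73658} = 12556 \cdot \frac{1}{73658} = \frac{6278}{36829}$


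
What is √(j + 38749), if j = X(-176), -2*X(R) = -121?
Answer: √155238/2 ≈ 197.00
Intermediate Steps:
X(R) = 121/2 (X(R) = -½*(-121) = 121/2)
j = 121/2 ≈ 60.500
√(j + 38749) = √(121/2 + 38749) = √(77619/2) = √155238/2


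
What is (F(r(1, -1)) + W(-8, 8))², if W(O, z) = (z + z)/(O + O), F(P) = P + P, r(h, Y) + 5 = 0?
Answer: 121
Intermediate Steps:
r(h, Y) = -5 (r(h, Y) = -5 + 0 = -5)
F(P) = 2*P
W(O, z) = z/O (W(O, z) = (2*z)/((2*O)) = (2*z)*(1/(2*O)) = z/O)
(F(r(1, -1)) + W(-8, 8))² = (2*(-5) + 8/(-8))² = (-10 + 8*(-⅛))² = (-10 - 1)² = (-11)² = 121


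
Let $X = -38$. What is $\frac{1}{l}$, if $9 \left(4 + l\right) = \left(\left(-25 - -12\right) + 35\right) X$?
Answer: $- \frac{9}{872} \approx -0.010321$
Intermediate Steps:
$l = - \frac{872}{9}$ ($l = -4 + \frac{\left(\left(-25 - -12\right) + 35\right) \left(-38\right)}{9} = -4 + \frac{\left(\left(-25 + 12\right) + 35\right) \left(-38\right)}{9} = -4 + \frac{\left(-13 + 35\right) \left(-38\right)}{9} = -4 + \frac{22 \left(-38\right)}{9} = -4 + \frac{1}{9} \left(-836\right) = -4 - \frac{836}{9} = - \frac{872}{9} \approx -96.889$)
$\frac{1}{l} = \frac{1}{- \frac{872}{9}} = - \frac{9}{872}$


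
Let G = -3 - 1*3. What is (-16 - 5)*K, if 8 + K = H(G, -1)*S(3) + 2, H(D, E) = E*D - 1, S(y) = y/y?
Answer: 21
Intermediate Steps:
G = -6 (G = -3 - 3 = -6)
S(y) = 1
H(D, E) = -1 + D*E (H(D, E) = D*E - 1 = -1 + D*E)
K = -1 (K = -8 + ((-1 - 6*(-1))*1 + 2) = -8 + ((-1 + 6)*1 + 2) = -8 + (5*1 + 2) = -8 + (5 + 2) = -8 + 7 = -1)
(-16 - 5)*K = (-16 - 5)*(-1) = -21*(-1) = 21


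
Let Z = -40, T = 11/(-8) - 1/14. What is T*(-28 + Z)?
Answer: 1377/14 ≈ 98.357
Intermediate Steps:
T = -81/56 (T = 11*(-⅛) - 1*1/14 = -11/8 - 1/14 = -81/56 ≈ -1.4464)
T*(-28 + Z) = -81*(-28 - 40)/56 = -81/56*(-68) = 1377/14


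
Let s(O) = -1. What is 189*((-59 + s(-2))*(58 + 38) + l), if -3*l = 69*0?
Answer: -1088640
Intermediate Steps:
l = 0 (l = -23*0 = -⅓*0 = 0)
189*((-59 + s(-2))*(58 + 38) + l) = 189*((-59 - 1)*(58 + 38) + 0) = 189*(-60*96 + 0) = 189*(-5760 + 0) = 189*(-5760) = -1088640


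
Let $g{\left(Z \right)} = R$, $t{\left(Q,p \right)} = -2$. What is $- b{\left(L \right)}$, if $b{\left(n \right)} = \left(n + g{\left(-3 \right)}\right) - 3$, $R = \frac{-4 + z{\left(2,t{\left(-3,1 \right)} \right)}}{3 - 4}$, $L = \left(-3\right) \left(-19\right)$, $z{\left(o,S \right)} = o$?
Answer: $-56$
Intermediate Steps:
$L = 57$
$R = 2$ ($R = \frac{-4 + 2}{3 - 4} = - \frac{2}{-1} = \left(-2\right) \left(-1\right) = 2$)
$g{\left(Z \right)} = 2$
$b{\left(n \right)} = -1 + n$ ($b{\left(n \right)} = \left(n + 2\right) - 3 = \left(2 + n\right) - 3 = -1 + n$)
$- b{\left(L \right)} = - (-1 + 57) = \left(-1\right) 56 = -56$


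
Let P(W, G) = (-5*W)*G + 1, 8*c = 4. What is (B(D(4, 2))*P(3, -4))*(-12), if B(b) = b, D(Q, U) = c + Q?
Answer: -3294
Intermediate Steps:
c = ½ (c = (⅛)*4 = ½ ≈ 0.50000)
D(Q, U) = ½ + Q
P(W, G) = 1 - 5*G*W (P(W, G) = -5*G*W + 1 = 1 - 5*G*W)
(B(D(4, 2))*P(3, -4))*(-12) = ((½ + 4)*(1 - 5*(-4)*3))*(-12) = (9*(1 + 60)/2)*(-12) = ((9/2)*61)*(-12) = (549/2)*(-12) = -3294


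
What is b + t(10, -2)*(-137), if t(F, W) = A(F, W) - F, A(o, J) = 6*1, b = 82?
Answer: 630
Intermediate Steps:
A(o, J) = 6
t(F, W) = 6 - F
b + t(10, -2)*(-137) = 82 + (6 - 1*10)*(-137) = 82 + (6 - 10)*(-137) = 82 - 4*(-137) = 82 + 548 = 630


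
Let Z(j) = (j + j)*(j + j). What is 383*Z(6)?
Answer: 55152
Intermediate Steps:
Z(j) = 4*j**2 (Z(j) = (2*j)*(2*j) = 4*j**2)
383*Z(6) = 383*(4*6**2) = 383*(4*36) = 383*144 = 55152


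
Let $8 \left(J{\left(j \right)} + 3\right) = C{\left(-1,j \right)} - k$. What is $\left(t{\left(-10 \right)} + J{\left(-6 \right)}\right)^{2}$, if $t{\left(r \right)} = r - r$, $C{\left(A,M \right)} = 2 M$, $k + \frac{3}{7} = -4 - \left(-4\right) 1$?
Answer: $\frac{62001}{3136} \approx 19.771$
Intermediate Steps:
$k = - \frac{3}{7}$ ($k = - \frac{3}{7} - \left(4 - 4\right) = - \frac{3}{7} - 0 = - \frac{3}{7} + \left(-4 + 4\right) = - \frac{3}{7} + 0 = - \frac{3}{7} \approx -0.42857$)
$t{\left(r \right)} = 0$
$J{\left(j \right)} = - \frac{165}{56} + \frac{j}{4}$ ($J{\left(j \right)} = -3 + \frac{2 j - - \frac{3}{7}}{8} = -3 + \frac{2 j + \frac{3}{7}}{8} = -3 + \frac{\frac{3}{7} + 2 j}{8} = -3 + \left(\frac{3}{56} + \frac{j}{4}\right) = - \frac{165}{56} + \frac{j}{4}$)
$\left(t{\left(-10 \right)} + J{\left(-6 \right)}\right)^{2} = \left(0 + \left(- \frac{165}{56} + \frac{1}{4} \left(-6\right)\right)\right)^{2} = \left(0 - \frac{249}{56}\right)^{2} = \left(- \frac{249}{56}\right)^{2} = \frac{62001}{3136}$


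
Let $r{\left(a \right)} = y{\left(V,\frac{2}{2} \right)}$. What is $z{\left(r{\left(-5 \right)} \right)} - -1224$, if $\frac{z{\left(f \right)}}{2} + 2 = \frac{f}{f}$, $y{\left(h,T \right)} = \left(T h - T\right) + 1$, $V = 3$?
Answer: $1222$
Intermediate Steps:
$y{\left(h,T \right)} = 1 - T + T h$ ($y{\left(h,T \right)} = \left(- T + T h\right) + 1 = 1 - T + T h$)
$r{\left(a \right)} = 3$ ($r{\left(a \right)} = 1 - \frac{2}{2} + \frac{2}{2} \cdot 3 = 1 - 2 \cdot \frac{1}{2} + 2 \cdot \frac{1}{2} \cdot 3 = 1 - 1 + 1 \cdot 3 = 1 - 1 + 3 = 3$)
$z{\left(f \right)} = -2$ ($z{\left(f \right)} = -4 + 2 \frac{f}{f} = -4 + 2 \cdot 1 = -4 + 2 = -2$)
$z{\left(r{\left(-5 \right)} \right)} - -1224 = -2 - -1224 = -2 + 1224 = 1222$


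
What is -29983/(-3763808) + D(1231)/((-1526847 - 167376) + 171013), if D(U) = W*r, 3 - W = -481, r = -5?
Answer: 5477882079/573306998368 ≈ 0.0095549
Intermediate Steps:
W = 484 (W = 3 - 1*(-481) = 3 + 481 = 484)
D(U) = -2420 (D(U) = 484*(-5) = -2420)
-29983/(-3763808) + D(1231)/((-1526847 - 167376) + 171013) = -29983/(-3763808) - 2420/((-1526847 - 167376) + 171013) = -29983*(-1/3763808) - 2420/(-1694223 + 171013) = 29983/3763808 - 2420/(-1523210) = 29983/3763808 - 2420*(-1/1523210) = 29983/3763808 + 242/152321 = 5477882079/573306998368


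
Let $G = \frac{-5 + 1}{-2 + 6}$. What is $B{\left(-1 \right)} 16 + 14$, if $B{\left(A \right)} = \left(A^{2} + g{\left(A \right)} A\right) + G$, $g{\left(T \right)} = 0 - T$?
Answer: $-2$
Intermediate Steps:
$G = -1$ ($G = - \frac{4}{4} = \left(-4\right) \frac{1}{4} = -1$)
$g{\left(T \right)} = - T$
$B{\left(A \right)} = -1$ ($B{\left(A \right)} = \left(A^{2} + - A A\right) - 1 = \left(A^{2} - A^{2}\right) - 1 = 0 - 1 = -1$)
$B{\left(-1 \right)} 16 + 14 = \left(-1\right) 16 + 14 = -16 + 14 = -2$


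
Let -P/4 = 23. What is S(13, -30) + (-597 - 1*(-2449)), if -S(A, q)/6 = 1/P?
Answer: 85195/46 ≈ 1852.1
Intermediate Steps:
P = -92 (P = -4*23 = -92)
S(A, q) = 3/46 (S(A, q) = -6/(-92) = -6*(-1/92) = 3/46)
S(13, -30) + (-597 - 1*(-2449)) = 3/46 + (-597 - 1*(-2449)) = 3/46 + (-597 + 2449) = 3/46 + 1852 = 85195/46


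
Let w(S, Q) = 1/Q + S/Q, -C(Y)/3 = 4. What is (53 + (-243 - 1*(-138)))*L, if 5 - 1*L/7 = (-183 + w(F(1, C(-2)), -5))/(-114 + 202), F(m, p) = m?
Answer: -283647/110 ≈ -2578.6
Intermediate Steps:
C(Y) = -12 (C(Y) = -3*4 = -12)
w(S, Q) = 1/Q + S/Q
L = 21819/440 (L = 35 - 7*(-183 + (1 + 1)/(-5))/(-114 + 202) = 35 - 7*(-183 - 1/5*2)/88 = 35 - 7*(-183 - 2/5)/88 = 35 - (-6419)/(5*88) = 35 - 7*(-917/440) = 35 + 6419/440 = 21819/440 ≈ 49.589)
(53 + (-243 - 1*(-138)))*L = (53 + (-243 - 1*(-138)))*(21819/440) = (53 + (-243 + 138))*(21819/440) = (53 - 105)*(21819/440) = -52*21819/440 = -283647/110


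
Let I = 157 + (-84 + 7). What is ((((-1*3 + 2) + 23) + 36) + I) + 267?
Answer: 405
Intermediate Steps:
I = 80 (I = 157 - 77 = 80)
((((-1*3 + 2) + 23) + 36) + I) + 267 = ((((-1*3 + 2) + 23) + 36) + 80) + 267 = ((((-3 + 2) + 23) + 36) + 80) + 267 = (((-1 + 23) + 36) + 80) + 267 = ((22 + 36) + 80) + 267 = (58 + 80) + 267 = 138 + 267 = 405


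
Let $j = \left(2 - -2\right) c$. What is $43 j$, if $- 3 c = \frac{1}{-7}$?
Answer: $\frac{172}{21} \approx 8.1905$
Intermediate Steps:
$c = \frac{1}{21}$ ($c = - \frac{1}{3 \left(-7\right)} = \left(- \frac{1}{3}\right) \left(- \frac{1}{7}\right) = \frac{1}{21} \approx 0.047619$)
$j = \frac{4}{21}$ ($j = \left(2 - -2\right) \frac{1}{21} = \left(2 + 2\right) \frac{1}{21} = 4 \cdot \frac{1}{21} = \frac{4}{21} \approx 0.19048$)
$43 j = 43 \cdot \frac{4}{21} = \frac{172}{21}$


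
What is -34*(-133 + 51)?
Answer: 2788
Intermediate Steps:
-34*(-133 + 51) = -34*(-82) = 2788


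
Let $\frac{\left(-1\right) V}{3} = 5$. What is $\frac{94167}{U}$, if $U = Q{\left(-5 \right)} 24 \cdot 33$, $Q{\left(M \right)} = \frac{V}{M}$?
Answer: $\frac{10463}{264} \approx 39.633$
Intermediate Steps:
$V = -15$ ($V = \left(-3\right) 5 = -15$)
$Q{\left(M \right)} = - \frac{15}{M}$
$U = 2376$ ($U = - \frac{15}{-5} \cdot 24 \cdot 33 = \left(-15\right) \left(- \frac{1}{5}\right) 24 \cdot 33 = 3 \cdot 24 \cdot 33 = 72 \cdot 33 = 2376$)
$\frac{94167}{U} = \frac{94167}{2376} = 94167 \cdot \frac{1}{2376} = \frac{10463}{264}$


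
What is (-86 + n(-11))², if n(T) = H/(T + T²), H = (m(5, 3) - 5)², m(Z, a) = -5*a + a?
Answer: 84107241/12100 ≈ 6951.0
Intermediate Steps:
m(Z, a) = -4*a
H = 289 (H = (-4*3 - 5)² = (-12 - 5)² = (-17)² = 289)
n(T) = 289/(T + T²)
(-86 + n(-11))² = (-86 + 289/(-11*(1 - 11)))² = (-86 + 289*(-1/11)/(-10))² = (-86 + 289*(-1/11)*(-⅒))² = (-86 + 289/110)² = (-9171/110)² = 84107241/12100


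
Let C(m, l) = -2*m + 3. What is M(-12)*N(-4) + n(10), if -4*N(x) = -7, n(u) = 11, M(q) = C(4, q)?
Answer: 9/4 ≈ 2.2500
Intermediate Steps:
C(m, l) = 3 - 2*m
M(q) = -5 (M(q) = 3 - 2*4 = 3 - 8 = -5)
N(x) = 7/4 (N(x) = -¼*(-7) = 7/4)
M(-12)*N(-4) + n(10) = -5*7/4 + 11 = -35/4 + 11 = 9/4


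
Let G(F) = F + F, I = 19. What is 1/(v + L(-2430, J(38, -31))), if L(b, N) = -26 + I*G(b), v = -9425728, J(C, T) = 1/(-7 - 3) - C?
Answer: -1/9518094 ≈ -1.0506e-7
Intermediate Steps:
J(C, T) = -1/10 - C (J(C, T) = 1/(-10) - C = -1/10 - C)
G(F) = 2*F
L(b, N) = -26 + 38*b (L(b, N) = -26 + 19*(2*b) = -26 + 38*b)
1/(v + L(-2430, J(38, -31))) = 1/(-9425728 + (-26 + 38*(-2430))) = 1/(-9425728 + (-26 - 92340)) = 1/(-9425728 - 92366) = 1/(-9518094) = -1/9518094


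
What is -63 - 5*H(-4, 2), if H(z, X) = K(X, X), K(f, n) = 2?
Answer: -73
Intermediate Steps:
H(z, X) = 2
-63 - 5*H(-4, 2) = -63 - 5*2 = -63 - 10 = -73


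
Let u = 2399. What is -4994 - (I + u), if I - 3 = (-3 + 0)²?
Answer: -7405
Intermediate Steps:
I = 12 (I = 3 + (-3 + 0)² = 3 + (-3)² = 3 + 9 = 12)
-4994 - (I + u) = -4994 - (12 + 2399) = -4994 - 1*2411 = -4994 - 2411 = -7405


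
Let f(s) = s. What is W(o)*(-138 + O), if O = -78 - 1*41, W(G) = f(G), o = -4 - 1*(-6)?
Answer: -514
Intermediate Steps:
o = 2 (o = -4 + 6 = 2)
W(G) = G
O = -119 (O = -78 - 41 = -119)
W(o)*(-138 + O) = 2*(-138 - 119) = 2*(-257) = -514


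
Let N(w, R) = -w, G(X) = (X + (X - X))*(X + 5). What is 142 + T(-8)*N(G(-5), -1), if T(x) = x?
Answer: 142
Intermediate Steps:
G(X) = X*(5 + X) (G(X) = (X + 0)*(5 + X) = X*(5 + X))
142 + T(-8)*N(G(-5), -1) = 142 - (-8)*(-5*(5 - 5)) = 142 - (-8)*(-5*0) = 142 - (-8)*0 = 142 - 8*0 = 142 + 0 = 142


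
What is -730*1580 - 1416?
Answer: -1154816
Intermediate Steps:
-730*1580 - 1416 = -1153400 - 1416 = -1154816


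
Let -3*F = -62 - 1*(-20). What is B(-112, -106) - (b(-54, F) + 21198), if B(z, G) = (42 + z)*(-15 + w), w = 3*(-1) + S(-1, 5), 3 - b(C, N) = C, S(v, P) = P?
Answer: -20345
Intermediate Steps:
F = 14 (F = -(-62 - 1*(-20))/3 = -(-62 + 20)/3 = -1/3*(-42) = 14)
b(C, N) = 3 - C
w = 2 (w = 3*(-1) + 5 = -3 + 5 = 2)
B(z, G) = -546 - 13*z (B(z, G) = (42 + z)*(-15 + 2) = (42 + z)*(-13) = -546 - 13*z)
B(-112, -106) - (b(-54, F) + 21198) = (-546 - 13*(-112)) - ((3 - 1*(-54)) + 21198) = (-546 + 1456) - ((3 + 54) + 21198) = 910 - (57 + 21198) = 910 - 1*21255 = 910 - 21255 = -20345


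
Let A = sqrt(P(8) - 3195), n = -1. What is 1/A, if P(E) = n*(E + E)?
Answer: -I*sqrt(19)/247 ≈ -0.017647*I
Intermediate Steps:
P(E) = -2*E (P(E) = -(E + E) = -2*E)
A = 13*I*sqrt(19) (A = sqrt(-2*8 - 3195) = sqrt(-16 - 3195) = sqrt(-3211) = 13*I*sqrt(19) ≈ 56.666*I)
1/A = 1/(13*I*sqrt(19)) = -I*sqrt(19)/247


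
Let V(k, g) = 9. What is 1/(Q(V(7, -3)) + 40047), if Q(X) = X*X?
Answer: 1/40128 ≈ 2.4920e-5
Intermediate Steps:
Q(X) = X²
1/(Q(V(7, -3)) + 40047) = 1/(9² + 40047) = 1/(81 + 40047) = 1/40128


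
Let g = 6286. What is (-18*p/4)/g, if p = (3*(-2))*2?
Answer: 27/3143 ≈ 0.0085905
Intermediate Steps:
p = -12 (p = -6*2 = -12)
(-18*p/4)/g = (-18*(-12)/4)/6286 = (216*(¼))*(1/6286) = 54*(1/6286) = 27/3143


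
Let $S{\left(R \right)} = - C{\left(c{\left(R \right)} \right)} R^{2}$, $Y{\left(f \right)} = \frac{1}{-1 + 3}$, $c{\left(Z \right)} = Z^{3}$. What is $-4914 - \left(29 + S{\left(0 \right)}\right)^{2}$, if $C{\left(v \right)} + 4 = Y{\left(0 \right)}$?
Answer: $-5755$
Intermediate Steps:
$Y{\left(f \right)} = \frac{1}{2}$
$C{\left(v \right)} = - \frac{7}{2}$ ($C{\left(v \right)} = -4 + \frac{1}{2} = - \frac{7}{2}$)
$S{\left(R \right)} = \frac{7 R^{2}}{2}$ ($S{\left(R \right)} = \left(-1\right) \left(- \frac{7}{2}\right) R^{2} = \frac{7 R^{2}}{2}$)
$-4914 - \left(29 + S{\left(0 \right)}\right)^{2} = -4914 - \left(29 + \frac{7 \cdot 0^{2}}{2}\right)^{2} = -4914 - \left(29 + \frac{7}{2} \cdot 0\right)^{2} = -4914 - \left(29 + 0\right)^{2} = -4914 - 29^{2} = -4914 - 841 = -5755$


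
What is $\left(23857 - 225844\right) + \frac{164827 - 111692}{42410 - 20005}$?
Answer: $- \frac{905093120}{4481} \approx -2.0198 \cdot 10^{5}$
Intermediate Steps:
$\left(23857 - 225844\right) + \frac{164827 - 111692}{42410 - 20005} = \left(23857 - 225844\right) + \frac{53135}{22405} = -201987 + 53135 \cdot \frac{1}{22405} = -201987 + \frac{10627}{4481} = - \frac{905093120}{4481}$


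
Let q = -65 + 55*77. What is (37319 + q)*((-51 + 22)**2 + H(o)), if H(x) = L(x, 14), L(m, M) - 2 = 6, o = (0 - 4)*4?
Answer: 35224161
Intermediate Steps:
o = -16 (o = -4*4 = -16)
L(m, M) = 8 (L(m, M) = 2 + 6 = 8)
H(x) = 8
q = 4170 (q = -65 + 4235 = 4170)
(37319 + q)*((-51 + 22)**2 + H(o)) = (37319 + 4170)*((-51 + 22)**2 + 8) = 41489*((-29)**2 + 8) = 41489*(841 + 8) = 41489*849 = 35224161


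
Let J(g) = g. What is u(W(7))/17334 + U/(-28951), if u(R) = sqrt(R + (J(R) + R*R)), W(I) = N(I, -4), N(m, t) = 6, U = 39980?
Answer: -39980/28951 + 2*sqrt(3)/8667 ≈ -1.3806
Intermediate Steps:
W(I) = 6
u(R) = sqrt(R**2 + 2*R) (u(R) = sqrt(R + (R + R*R)) = sqrt(R + (R + R**2)) = sqrt(R**2 + 2*R))
u(W(7))/17334 + U/(-28951) = sqrt(6*(2 + 6))/17334 + 39980/(-28951) = sqrt(6*8)*(1/17334) + 39980*(-1/28951) = sqrt(48)*(1/17334) - 39980/28951 = (4*sqrt(3))*(1/17334) - 39980/28951 = 2*sqrt(3)/8667 - 39980/28951 = -39980/28951 + 2*sqrt(3)/8667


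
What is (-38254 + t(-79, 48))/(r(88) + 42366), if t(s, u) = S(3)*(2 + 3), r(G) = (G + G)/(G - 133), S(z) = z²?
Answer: -1719405/1906294 ≈ -0.90196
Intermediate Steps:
r(G) = 2*G/(-133 + G) (r(G) = (2*G)/(-133 + G) = 2*G/(-133 + G))
t(s, u) = 45 (t(s, u) = 3²*(2 + 3) = 9*5 = 45)
(-38254 + t(-79, 48))/(r(88) + 42366) = (-38254 + 45)/(2*88/(-133 + 88) + 42366) = -38209/(2*88/(-45) + 42366) = -38209/(2*88*(-1/45) + 42366) = -38209/(-176/45 + 42366) = -38209/1906294/45 = -38209*45/1906294 = -1719405/1906294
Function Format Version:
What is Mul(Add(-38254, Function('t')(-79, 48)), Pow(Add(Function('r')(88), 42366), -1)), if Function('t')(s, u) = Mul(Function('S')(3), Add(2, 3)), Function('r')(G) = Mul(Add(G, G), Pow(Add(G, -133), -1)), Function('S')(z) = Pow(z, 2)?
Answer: Rational(-1719405, 1906294) ≈ -0.90196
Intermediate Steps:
Function('r')(G) = Mul(2, G, Pow(Add(-133, G), -1)) (Function('r')(G) = Mul(Mul(2, G), Pow(Add(-133, G), -1)) = Mul(2, G, Pow(Add(-133, G), -1)))
Function('t')(s, u) = 45 (Function('t')(s, u) = Mul(Pow(3, 2), Add(2, 3)) = Mul(9, 5) = 45)
Mul(Add(-38254, Function('t')(-79, 48)), Pow(Add(Function('r')(88), 42366), -1)) = Mul(Add(-38254, 45), Pow(Add(Mul(2, 88, Pow(Add(-133, 88), -1)), 42366), -1)) = Mul(-38209, Pow(Add(Mul(2, 88, Pow(-45, -1)), 42366), -1)) = Mul(-38209, Pow(Add(Mul(2, 88, Rational(-1, 45)), 42366), -1)) = Mul(-38209, Pow(Add(Rational(-176, 45), 42366), -1)) = Mul(-38209, Pow(Rational(1906294, 45), -1)) = Mul(-38209, Rational(45, 1906294)) = Rational(-1719405, 1906294)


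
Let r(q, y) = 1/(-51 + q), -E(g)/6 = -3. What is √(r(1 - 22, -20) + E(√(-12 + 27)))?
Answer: √2590/12 ≈ 4.2410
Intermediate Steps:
E(g) = 18 (E(g) = -6*(-3) = 18)
√(r(1 - 22, -20) + E(√(-12 + 27))) = √(1/(-51 + (1 - 22)) + 18) = √(1/(-51 - 21) + 18) = √(1/(-72) + 18) = √(-1/72 + 18) = √(1295/72) = √2590/12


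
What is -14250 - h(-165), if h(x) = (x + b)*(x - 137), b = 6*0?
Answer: -64080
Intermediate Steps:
b = 0
h(x) = x*(-137 + x) (h(x) = (x + 0)*(x - 137) = x*(-137 + x))
-14250 - h(-165) = -14250 - (-165)*(-137 - 165) = -14250 - (-165)*(-302) = -14250 - 1*49830 = -14250 - 49830 = -64080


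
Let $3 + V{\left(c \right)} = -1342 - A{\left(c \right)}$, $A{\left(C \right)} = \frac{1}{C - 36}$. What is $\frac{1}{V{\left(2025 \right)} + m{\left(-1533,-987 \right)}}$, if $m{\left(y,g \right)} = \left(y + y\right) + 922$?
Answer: $- \frac{1989}{6939622} \approx -0.00028661$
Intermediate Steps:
$m{\left(y,g \right)} = 922 + 2 y$ ($m{\left(y,g \right)} = 2 y + 922 = 922 + 2 y$)
$A{\left(C \right)} = \frac{1}{-36 + C}$
$V{\left(c \right)} = -1345 - \frac{1}{-36 + c}$ ($V{\left(c \right)} = -3 - \left(1342 + \frac{1}{-36 + c}\right) = -1345 - \frac{1}{-36 + c}$)
$\frac{1}{V{\left(2025 \right)} + m{\left(-1533,-987 \right)}} = \frac{1}{\frac{48419 - 2723625}{-36 + 2025} + \left(922 + 2 \left(-1533\right)\right)} = \frac{1}{\frac{48419 - 2723625}{1989} + \left(922 - 3066\right)} = \frac{1}{\frac{1}{1989} \left(-2675206\right) - 2144} = \frac{1}{- \frac{2675206}{1989} - 2144} = \frac{1}{- \frac{6939622}{1989}} = - \frac{1989}{6939622}$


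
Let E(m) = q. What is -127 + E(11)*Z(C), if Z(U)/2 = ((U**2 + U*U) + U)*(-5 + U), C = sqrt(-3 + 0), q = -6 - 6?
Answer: -775 + 264*I*sqrt(3) ≈ -775.0 + 457.26*I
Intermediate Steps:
q = -12
C = I*sqrt(3) (C = sqrt(-3) = I*sqrt(3) ≈ 1.732*I)
E(m) = -12
Z(U) = 2*(-5 + U)*(U + 2*U**2) (Z(U) = 2*(((U**2 + U*U) + U)*(-5 + U)) = 2*(((U**2 + U**2) + U)*(-5 + U)) = 2*((2*U**2 + U)*(-5 + U)) = 2*((U + 2*U**2)*(-5 + U)) = 2*((-5 + U)*(U + 2*U**2)) = 2*(-5 + U)*(U + 2*U**2))
-127 + E(11)*Z(C) = -127 - 24*I*sqrt(3)*(-5 - 9*I*sqrt(3) + 2*(I*sqrt(3))**2) = -127 - 24*I*sqrt(3)*(-5 - 9*I*sqrt(3) + 2*(-3)) = -127 - 24*I*sqrt(3)*(-5 - 9*I*sqrt(3) - 6) = -127 - 24*I*sqrt(3)*(-11 - 9*I*sqrt(3))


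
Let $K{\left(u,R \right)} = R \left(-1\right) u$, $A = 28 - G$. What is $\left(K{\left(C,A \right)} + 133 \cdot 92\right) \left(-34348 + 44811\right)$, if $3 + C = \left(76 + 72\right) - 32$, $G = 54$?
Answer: $158765562$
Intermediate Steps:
$C = 113$ ($C = -3 + \left(\left(76 + 72\right) - 32\right) = -3 + \left(148 - 32\right) = -3 + 116 = 113$)
$A = -26$ ($A = 28 - 54 = -26$)
$K{\left(u,R \right)} = - R u$
$\left(K{\left(C,A \right)} + 133 \cdot 92\right) \left(-34348 + 44811\right) = \left(\left(-1\right) \left(-26\right) 113 + 133 \cdot 92\right) \left(-34348 + 44811\right) = \left(2938 + 12236\right) 10463 = 15174 \cdot 10463 = 158765562$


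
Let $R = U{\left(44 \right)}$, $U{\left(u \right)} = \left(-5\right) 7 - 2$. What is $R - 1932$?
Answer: $-1969$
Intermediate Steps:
$U{\left(u \right)} = -37$ ($U{\left(u \right)} = -35 - 2 = -37$)
$R = -37$
$R - 1932 = -37 - 1932 = -1969$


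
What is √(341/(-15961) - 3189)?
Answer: I*√6714168770/1451 ≈ 56.471*I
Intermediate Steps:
√(341/(-15961) - 3189) = √(341*(-1/15961) - 3189) = √(-31/1451 - 3189) = √(-4627270/1451) = I*√6714168770/1451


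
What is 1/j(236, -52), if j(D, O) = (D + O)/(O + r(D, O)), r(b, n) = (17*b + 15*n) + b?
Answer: 427/23 ≈ 18.565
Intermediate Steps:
r(b, n) = 15*n + 18*b (r(b, n) = (15*n + 17*b) + b = 15*n + 18*b)
j(D, O) = (D + O)/(16*O + 18*D) (j(D, O) = (D + O)/(O + (15*O + 18*D)) = (D + O)/(16*O + 18*D))
1/j(236, -52) = 1/((236 - 52)/(2*(8*(-52) + 9*236))) = 1/((½)*184/(-416 + 2124)) = 1/((½)*184/1708) = 1/((½)*(1/1708)*184) = 1/(23/427) = 427/23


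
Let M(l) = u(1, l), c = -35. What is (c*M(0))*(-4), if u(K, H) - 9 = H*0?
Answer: 1260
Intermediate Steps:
u(K, H) = 9 (u(K, H) = 9 + H*0 = 9 + 0 = 9)
M(l) = 9
(c*M(0))*(-4) = -35*9*(-4) = -315*(-4) = 1260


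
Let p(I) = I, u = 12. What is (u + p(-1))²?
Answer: 121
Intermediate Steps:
(u + p(-1))² = (12 - 1)² = 11² = 121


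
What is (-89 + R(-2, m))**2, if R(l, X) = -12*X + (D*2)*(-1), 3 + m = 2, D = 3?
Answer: 6889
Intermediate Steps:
m = -1 (m = -3 + 2 = -1)
R(l, X) = -6 - 12*X (R(l, X) = -12*X + (3*2)*(-1) = -12*X + 6*(-1) = -12*X - 6 = -6 - 12*X)
(-89 + R(-2, m))**2 = (-89 + (-6 - 12*(-1)))**2 = (-89 + (-6 + 12))**2 = (-89 + 6)**2 = (-83)**2 = 6889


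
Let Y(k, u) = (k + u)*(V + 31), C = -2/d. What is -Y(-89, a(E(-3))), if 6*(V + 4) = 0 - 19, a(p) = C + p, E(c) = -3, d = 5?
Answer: 11011/5 ≈ 2202.2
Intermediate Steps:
C = -2/5 ≈ -0.40000
a(p) = -2/5 + p
V = -43/6 (V = -4 + (0 - 19)/6 = -4 + (1/6)*(-19) = -4 - 19/6 = -43/6 ≈ -7.1667)
Y(k, u) = 143*k/6 + 143*u/6 (Y(k, u) = (k + u)*(-43/6 + 31) = (k + u)*(143/6) = 143*k/6 + 143*u/6)
-Y(-89, a(E(-3))) = -((143/6)*(-89) + 143*(-2/5 - 3)/6) = -(-12727/6 + (143/6)*(-17/5)) = -(-12727/6 - 2431/30) = -1*(-11011/5) = 11011/5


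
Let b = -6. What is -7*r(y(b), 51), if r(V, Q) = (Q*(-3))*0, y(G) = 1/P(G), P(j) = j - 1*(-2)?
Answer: 0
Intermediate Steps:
P(j) = 2 + j (P(j) = j + 2 = 2 + j)
y(G) = 1/(2 + G)
r(V, Q) = 0 (r(V, Q) = -3*Q*0 = 0)
-7*r(y(b), 51) = -7*0 = 0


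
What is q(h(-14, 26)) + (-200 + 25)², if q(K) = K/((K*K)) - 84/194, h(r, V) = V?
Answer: 77235255/2522 ≈ 30625.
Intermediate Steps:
q(K) = -42/97 + 1/K (q(K) = K/(K²) - 84*1/194 = K/K² - 42/97 = 1/K - 42/97 = -42/97 + 1/K)
q(h(-14, 26)) + (-200 + 25)² = (-42/97 + 1/26) + (-200 + 25)² = (-42/97 + 1/26) + (-175)² = -995/2522 + 30625 = 77235255/2522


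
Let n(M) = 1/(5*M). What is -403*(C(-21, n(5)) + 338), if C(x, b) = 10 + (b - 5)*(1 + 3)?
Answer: -3306212/25 ≈ -1.3225e+5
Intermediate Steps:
n(M) = 1/(5*M)
C(x, b) = -10 + 4*b (C(x, b) = 10 + (-5 + b)*4 = 10 + (-20 + 4*b) = -10 + 4*b)
-403*(C(-21, n(5)) + 338) = -403*((-10 + 4*((1/5)/5)) + 338) = -403*((-10 + 4*((1/5)*(1/5))) + 338) = -403*((-10 + 4*(1/25)) + 338) = -403*((-10 + 4/25) + 338) = -403*(-246/25 + 338) = -403*8204/25 = -3306212/25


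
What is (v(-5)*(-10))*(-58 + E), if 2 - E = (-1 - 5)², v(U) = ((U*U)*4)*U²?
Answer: 2300000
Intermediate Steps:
v(U) = 4*U⁴ (v(U) = (U²*4)*U² = (4*U²)*U² = 4*U⁴)
E = -34 (E = 2 - (-1 - 5)² = 2 - 1*(-6)² = 2 - 1*36 = 2 - 36 = -34)
(v(-5)*(-10))*(-58 + E) = ((4*(-5)⁴)*(-10))*(-58 - 34) = ((4*625)*(-10))*(-92) = (2500*(-10))*(-92) = -25000*(-92) = 2300000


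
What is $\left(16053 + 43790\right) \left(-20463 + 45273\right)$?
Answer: $1484704830$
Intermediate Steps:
$\left(16053 + 43790\right) \left(-20463 + 45273\right) = 59843 \cdot 24810 = 1484704830$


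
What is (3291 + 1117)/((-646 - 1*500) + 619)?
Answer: -4408/527 ≈ -8.3643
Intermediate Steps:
(3291 + 1117)/((-646 - 1*500) + 619) = 4408/((-646 - 500) + 619) = 4408/(-1146 + 619) = 4408/(-527) = 4408*(-1/527) = -4408/527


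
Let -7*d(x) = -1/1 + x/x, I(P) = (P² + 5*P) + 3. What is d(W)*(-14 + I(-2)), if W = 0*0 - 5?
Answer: 0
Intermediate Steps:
I(P) = 3 + P² + 5*P
W = -5 (W = 0 - 5 = -5)
d(x) = 0 (d(x) = -(-1/1 + x/x)/7 = -(-1*1 + 1)/7 = -(-1 + 1)/7 = -⅐*0 = 0)
d(W)*(-14 + I(-2)) = 0*(-14 + (3 + (-2)² + 5*(-2))) = 0*(-14 + (3 + 4 - 10)) = 0*(-14 - 3) = 0*(-17) = 0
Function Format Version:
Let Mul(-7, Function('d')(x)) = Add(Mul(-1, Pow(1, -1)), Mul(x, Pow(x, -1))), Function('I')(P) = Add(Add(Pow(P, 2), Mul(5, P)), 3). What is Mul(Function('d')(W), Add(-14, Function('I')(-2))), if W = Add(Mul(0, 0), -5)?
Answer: 0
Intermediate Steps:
Function('I')(P) = Add(3, Pow(P, 2), Mul(5, P))
W = -5 (W = Add(0, -5) = -5)
Function('d')(x) = 0 (Function('d')(x) = Mul(Rational(-1, 7), Add(Mul(-1, Pow(1, -1)), Mul(x, Pow(x, -1)))) = Mul(Rational(-1, 7), Add(Mul(-1, 1), 1)) = Mul(Rational(-1, 7), Add(-1, 1)) = Mul(Rational(-1, 7), 0) = 0)
Mul(Function('d')(W), Add(-14, Function('I')(-2))) = Mul(0, Add(-14, Add(3, Pow(-2, 2), Mul(5, -2)))) = Mul(0, Add(-14, Add(3, 4, -10))) = Mul(0, Add(-14, -3)) = Mul(0, -17) = 0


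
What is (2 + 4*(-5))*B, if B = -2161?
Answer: 38898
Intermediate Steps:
(2 + 4*(-5))*B = (2 + 4*(-5))*(-2161) = (2 - 20)*(-2161) = -18*(-2161) = 38898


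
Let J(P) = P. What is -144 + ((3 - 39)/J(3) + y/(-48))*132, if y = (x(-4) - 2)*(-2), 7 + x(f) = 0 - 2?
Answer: -3577/2 ≈ -1788.5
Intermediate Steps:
x(f) = -9 (x(f) = -7 + (0 - 2) = -7 - 2 = -9)
y = 22 (y = (-9 - 2)*(-2) = -11*(-2) = 22)
-144 + ((3 - 39)/J(3) + y/(-48))*132 = -144 + ((3 - 39)/3 + 22/(-48))*132 = -144 + (-36*⅓ + 22*(-1/48))*132 = -144 + (-12 - 11/24)*132 = -144 - 299/24*132 = -144 - 3289/2 = -3577/2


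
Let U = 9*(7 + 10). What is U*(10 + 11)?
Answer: 3213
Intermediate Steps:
U = 153 (U = 9*17 = 153)
U*(10 + 11) = 153*(10 + 11) = 153*21 = 3213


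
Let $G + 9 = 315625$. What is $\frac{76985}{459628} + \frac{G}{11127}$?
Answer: $\frac{145922562943}{5114280756} \approx 28.532$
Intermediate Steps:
$G = 315616$ ($G = -9 + 315625 = 315616$)
$\frac{76985}{459628} + \frac{G}{11127} = \frac{76985}{459628} + \frac{315616}{11127} = \frac{145922562943}{5114280756}$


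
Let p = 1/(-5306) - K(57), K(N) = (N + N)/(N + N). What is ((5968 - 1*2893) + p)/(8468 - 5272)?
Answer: 16310643/16957976 ≈ 0.96183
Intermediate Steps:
K(N) = 1 (K(N) = (2*N)/((2*N)) = (2*N)*(1/(2*N)) = 1)
p = -5307/5306 (p = 1/(-5306) - 1*1 = -1/5306 - 1 = -5307/5306 ≈ -1.0002)
((5968 - 1*2893) + p)/(8468 - 5272) = ((5968 - 1*2893) - 5307/5306)/(8468 - 5272) = ((5968 - 2893) - 5307/5306)/3196 = (3075 - 5307/5306)*(1/3196) = (16310643/5306)*(1/3196) = 16310643/16957976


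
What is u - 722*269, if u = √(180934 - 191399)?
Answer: -194218 + I*√10465 ≈ -1.9422e+5 + 102.3*I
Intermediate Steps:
u = I*√10465 (u = √(-10465) = I*√10465 ≈ 102.3*I)
u - 722*269 = I*√10465 - 722*269 = I*√10465 - 194218 = -194218 + I*√10465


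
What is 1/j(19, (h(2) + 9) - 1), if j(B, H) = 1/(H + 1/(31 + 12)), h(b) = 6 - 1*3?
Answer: 474/43 ≈ 11.023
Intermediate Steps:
h(b) = 3 (h(b) = 6 - 3 = 3)
j(B, H) = 1/(1/43 + H) (j(B, H) = 1/(H + 1/43) = 1/(1/43 + H))
1/j(19, (h(2) + 9) - 1) = 1/(43/(1 + 43*((3 + 9) - 1))) = 1/(43/(1 + 43*(12 - 1))) = 1/(43/(1 + 43*11)) = 1/(43/(1 + 473)) = 1/(43/474) = 474/43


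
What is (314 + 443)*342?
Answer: 258894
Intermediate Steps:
(314 + 443)*342 = 757*342 = 258894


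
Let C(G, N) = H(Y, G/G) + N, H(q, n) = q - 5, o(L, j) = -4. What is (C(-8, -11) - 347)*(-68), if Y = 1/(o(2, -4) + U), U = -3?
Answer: 172856/7 ≈ 24694.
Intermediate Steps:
Y = -⅐ (Y = 1/(-4 - 3) = 1/(-7) = -⅐ ≈ -0.14286)
H(q, n) = -5 + q
C(G, N) = -36/7 + N (C(G, N) = (-5 - ⅐) + N = -36/7 + N)
(C(-8, -11) - 347)*(-68) = ((-36/7 - 11) - 347)*(-68) = (-113/7 - 347)*(-68) = -2542/7*(-68) = 172856/7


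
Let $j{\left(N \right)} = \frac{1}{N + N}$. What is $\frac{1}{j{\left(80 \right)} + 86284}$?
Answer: $\frac{160}{13805441} \approx 1.159 \cdot 10^{-5}$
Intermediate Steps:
$j{\left(N \right)} = \frac{1}{2 N}$
$\frac{1}{j{\left(80 \right)} + 86284} = \frac{1}{\frac{1}{2 \cdot 80} + 86284} = \frac{1}{\frac{1}{2} \cdot \frac{1}{80} + 86284} = \frac{1}{\frac{1}{160} + 86284} = \frac{1}{\frac{13805441}{160}} = \frac{160}{13805441}$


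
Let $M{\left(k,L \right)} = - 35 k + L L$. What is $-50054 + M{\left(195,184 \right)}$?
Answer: $-23023$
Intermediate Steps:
$M{\left(k,L \right)} = L^{2} - 35 k$ ($M{\left(k,L \right)} = - 35 k + L^{2} = L^{2} - 35 k$)
$-50054 + M{\left(195,184 \right)} = -50054 + \left(184^{2} - 6825\right) = -50054 + \left(33856 - 6825\right) = -50054 + 27031 = -23023$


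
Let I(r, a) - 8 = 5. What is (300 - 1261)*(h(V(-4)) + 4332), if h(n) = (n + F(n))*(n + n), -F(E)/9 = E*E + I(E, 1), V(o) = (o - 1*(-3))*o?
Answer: -2187236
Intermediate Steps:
I(r, a) = 13 (I(r, a) = 8 + 5 = 13)
V(o) = o*(3 + o) (V(o) = (o + 3)*o = (3 + o)*o = o*(3 + o))
F(E) = -117 - 9*E² (F(E) = -9*(E*E + 13) = -9*(E² + 13) = -9*(13 + E²) = -117 - 9*E²)
h(n) = 2*n*(-117 + n - 9*n²) (h(n) = (n + (-117 - 9*n²))*(n + n) = (-117 + n - 9*n²)*(2*n) = 2*n*(-117 + n - 9*n²))
(300 - 1261)*(h(V(-4)) + 4332) = (300 - 1261)*(2*(-4*(3 - 4))*(-117 - 4*(3 - 4) - 9*16*(3 - 4)²) + 4332) = -961*(2*(-4*(-1))*(-117 - 4*(-1) - 9*(-4*(-1))²) + 4332) = -961*(2*4*(-117 + 4 - 9*4²) + 4332) = -961*(2*4*(-117 + 4 - 9*16) + 4332) = -961*(2*4*(-117 + 4 - 144) + 4332) = -961*(2*4*(-257) + 4332) = -961*(-2056 + 4332) = -961*2276 = -2187236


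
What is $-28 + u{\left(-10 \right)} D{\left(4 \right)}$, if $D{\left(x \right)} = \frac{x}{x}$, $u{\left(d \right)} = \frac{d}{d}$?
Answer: $-27$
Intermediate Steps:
$u{\left(d \right)} = 1$
$D{\left(x \right)} = 1$
$-28 + u{\left(-10 \right)} D{\left(4 \right)} = -28 + 1 \cdot 1 = -28 + 1 = -27$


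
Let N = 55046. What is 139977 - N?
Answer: 84931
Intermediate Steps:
139977 - N = 139977 - 1*55046 = 139977 - 55046 = 84931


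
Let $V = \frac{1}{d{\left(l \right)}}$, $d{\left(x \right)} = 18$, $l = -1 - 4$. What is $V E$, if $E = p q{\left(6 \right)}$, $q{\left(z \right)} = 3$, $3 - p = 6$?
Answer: $- \frac{1}{2} \approx -0.5$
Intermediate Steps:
$p = -3$ ($p = 3 - 6 = -3$)
$l = -5$ ($l = -1 - 4 = -5$)
$E = -9$ ($E = \left(-3\right) 3 = -9$)
$V = \frac{1}{18} \approx 0.055556$
$V E = \frac{1}{18} \left(-9\right) = - \frac{1}{2}$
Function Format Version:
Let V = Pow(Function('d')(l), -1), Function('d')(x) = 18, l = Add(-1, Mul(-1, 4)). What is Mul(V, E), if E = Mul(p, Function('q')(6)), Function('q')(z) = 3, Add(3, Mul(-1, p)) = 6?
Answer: Rational(-1, 2) ≈ -0.50000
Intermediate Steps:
p = -3 (p = Add(3, Mul(-1, 6)) = Add(3, -6) = -3)
l = -5 (l = Add(-1, -4) = -5)
E = -9 (E = Mul(-3, 3) = -9)
V = Rational(1, 18) (V = Pow(18, -1) = Rational(1, 18) ≈ 0.055556)
Mul(V, E) = Mul(Rational(1, 18), -9) = Rational(-1, 2)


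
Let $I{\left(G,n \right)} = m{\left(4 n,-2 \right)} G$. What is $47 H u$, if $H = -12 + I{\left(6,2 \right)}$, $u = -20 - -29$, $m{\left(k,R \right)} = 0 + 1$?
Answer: $-2538$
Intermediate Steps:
$m{\left(k,R \right)} = 1$
$u = 9$ ($u = -20 + 29 = 9$)
$I{\left(G,n \right)} = G$ ($I{\left(G,n \right)} = 1 G = G$)
$H = -6$ ($H = -12 + 6 = -6$)
$47 H u = 47 \left(-6\right) 9 = \left(-282\right) 9 = -2538$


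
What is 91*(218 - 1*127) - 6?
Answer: 8275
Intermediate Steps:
91*(218 - 1*127) - 6 = 91*(218 - 127) - 6 = 91*91 - 6 = 8281 - 6 = 8275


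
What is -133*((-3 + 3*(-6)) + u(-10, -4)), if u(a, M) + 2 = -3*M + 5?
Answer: 798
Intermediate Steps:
u(a, M) = 3 - 3*M (u(a, M) = -2 + (-3*M + 5) = -2 + (5 - 3*M) = 3 - 3*M)
-133*((-3 + 3*(-6)) + u(-10, -4)) = -133*((-3 + 3*(-6)) + (3 - 3*(-4))) = -133*((-3 - 18) + (3 + 12)) = -133*(-21 + 15) = -133*(-6) = 798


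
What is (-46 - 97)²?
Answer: 20449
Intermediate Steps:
(-46 - 97)² = (-143)² = 20449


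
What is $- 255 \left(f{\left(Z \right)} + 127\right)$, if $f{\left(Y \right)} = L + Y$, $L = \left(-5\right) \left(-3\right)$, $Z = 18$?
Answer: $-40800$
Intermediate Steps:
$L = 15$
$f{\left(Y \right)} = 15 + Y$
$- 255 \left(f{\left(Z \right)} + 127\right) = - 255 \left(\left(15 + 18\right) + 127\right) = - 255 \left(33 + 127\right) = \left(-255\right) 160 = -40800$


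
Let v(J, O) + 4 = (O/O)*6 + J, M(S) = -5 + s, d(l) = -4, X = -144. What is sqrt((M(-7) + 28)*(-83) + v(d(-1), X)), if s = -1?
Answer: 2*I*sqrt(457) ≈ 42.755*I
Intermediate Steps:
M(S) = -6 (M(S) = -5 - 1 = -6)
v(J, O) = 2 + J (v(J, O) = -4 + ((O/O)*6 + J) = -4 + (1*6 + J) = -4 + (6 + J) = 2 + J)
sqrt((M(-7) + 28)*(-83) + v(d(-1), X)) = sqrt((-6 + 28)*(-83) + (2 - 4)) = sqrt(22*(-83) - 2) = sqrt(-1826 - 2) = sqrt(-1828) = 2*I*sqrt(457)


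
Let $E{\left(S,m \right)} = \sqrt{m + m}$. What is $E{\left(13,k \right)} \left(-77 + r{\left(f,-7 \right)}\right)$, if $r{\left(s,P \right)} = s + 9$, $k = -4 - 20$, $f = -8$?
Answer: $- 304 i \sqrt{3} \approx - 526.54 i$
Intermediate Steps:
$k = -24$ ($k = -4 - 20 = -24$)
$r{\left(s,P \right)} = 9 + s$
$E{\left(S,m \right)} = \sqrt{2} \sqrt{m}$ ($E{\left(S,m \right)} = \sqrt{2 m} = \sqrt{2} \sqrt{m}$)
$E{\left(13,k \right)} \left(-77 + r{\left(f,-7 \right)}\right) = \sqrt{2} \sqrt{-24} \left(-77 + \left(9 - 8\right)\right) = \sqrt{2} \cdot 2 i \sqrt{6} \left(-77 + 1\right) = 4 i \sqrt{3} \left(-76\right) = - 304 i \sqrt{3}$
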